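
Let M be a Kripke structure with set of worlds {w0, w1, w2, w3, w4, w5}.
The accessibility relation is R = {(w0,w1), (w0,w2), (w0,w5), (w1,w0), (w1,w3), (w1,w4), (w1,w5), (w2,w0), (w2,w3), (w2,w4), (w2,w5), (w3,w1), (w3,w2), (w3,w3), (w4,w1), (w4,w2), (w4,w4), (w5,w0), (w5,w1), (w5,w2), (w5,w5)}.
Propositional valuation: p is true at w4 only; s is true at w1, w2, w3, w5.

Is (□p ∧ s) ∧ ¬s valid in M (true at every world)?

No

Let φ = (□p ∧ s) ∧ ¬s. Evaluate φ at each world:
  w0 (successors {w1, w2, w5}): φ is false.
  w1 (successors {w0, w3, w4, w5}): φ is false.
  w2 (successors {w0, w3, w4, w5}): φ is false.
  w3 (successors {w1, w2, w3}): φ is false.
  w4 (successors {w1, w2, w4}): φ is false.
  w5 (successors {w0, w1, w2, w5}): φ is false.
Detail at w0 (counterexample):
  At w0: □p ∧ s is false, ¬s is true, so (□p ∧ s) ∧ ¬s is false.
    At w0: □p is false, s is false, so □p ∧ s is false.
      At w0: □p requires p at every successor {w1, w2, w5}.
        p fails at w1, so □p is false at w0.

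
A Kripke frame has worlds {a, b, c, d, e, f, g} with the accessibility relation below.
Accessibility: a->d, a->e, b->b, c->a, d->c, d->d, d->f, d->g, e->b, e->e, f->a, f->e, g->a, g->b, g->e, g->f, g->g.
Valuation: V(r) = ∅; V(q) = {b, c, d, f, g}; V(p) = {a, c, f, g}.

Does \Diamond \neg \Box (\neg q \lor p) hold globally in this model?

Yes

Let φ = \Diamond \neg \Box (\neg q \lor p). Evaluate φ at each world:
  a (successors {d, e}): φ is true.
  b (successors {b}): φ is true.
  c (successors {a}): φ is true.
  d (successors {c, d, f, g}): φ is true.
  e (successors {b, e}): φ is true.
  f (successors {a, e}): φ is true.
  g (successors {a, b, e, f, g}): φ is true.
For instance, at e:
  At e: \Diamond \neg \Box (\neg q \lor p) requires \neg \Box (\neg q \lor p) at some successor in {b, e}.
    \neg \Box (\neg q \lor p) holds at b, so \Diamond \neg \Box (\neg q \lor p) is true at e.
      At b: \Box (\neg q \lor p) is false, so \neg \Box (\neg q \lor p) is true.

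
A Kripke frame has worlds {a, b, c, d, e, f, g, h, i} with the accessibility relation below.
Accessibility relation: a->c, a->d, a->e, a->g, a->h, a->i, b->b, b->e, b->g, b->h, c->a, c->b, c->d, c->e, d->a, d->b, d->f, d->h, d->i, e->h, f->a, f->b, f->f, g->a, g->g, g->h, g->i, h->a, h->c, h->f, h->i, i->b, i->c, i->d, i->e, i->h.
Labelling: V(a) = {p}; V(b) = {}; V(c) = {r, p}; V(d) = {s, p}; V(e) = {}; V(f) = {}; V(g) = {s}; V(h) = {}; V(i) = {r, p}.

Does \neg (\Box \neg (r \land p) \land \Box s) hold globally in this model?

Let φ = \neg (\Box \neg (r \land p) \land \Box s). Evaluate φ at each world:
  a (successors {c, d, e, g, h, i}): φ is true.
  b (successors {b, e, g, h}): φ is true.
  c (successors {a, b, d, e}): φ is true.
  d (successors {a, b, f, h, i}): φ is true.
  e (successors {h}): φ is true.
  f (successors {a, b, f}): φ is true.
  g (successors {a, g, h, i}): φ is true.
  h (successors {a, c, f, i}): φ is true.
  i (successors {b, c, d, e, h}): φ is true.
For instance, at b:
  At b: \Box \neg (r \land p) \land \Box s is false, so \neg (\Box \neg (r \land p) \land \Box s) is true.
    At b: \Box \neg (r \land p) is true, \Box s is false, so \Box \neg (r \land p) \land \Box s is false.
      At b: \Box \neg (r \land p) requires \neg (r \land p) at every successor {b, e, g, h}.
        At b: \neg (r \land p) is true.
        At e: \neg (r \land p) is true.
        At g: \neg (r \land p) is true.
        At h: \neg (r \land p) is true.
      So \Box \neg (r \land p) is true at b.
      At b: \Box s requires s at every successor {b, e, g, h}.
        s fails at b, so \Box s is false at b.

Yes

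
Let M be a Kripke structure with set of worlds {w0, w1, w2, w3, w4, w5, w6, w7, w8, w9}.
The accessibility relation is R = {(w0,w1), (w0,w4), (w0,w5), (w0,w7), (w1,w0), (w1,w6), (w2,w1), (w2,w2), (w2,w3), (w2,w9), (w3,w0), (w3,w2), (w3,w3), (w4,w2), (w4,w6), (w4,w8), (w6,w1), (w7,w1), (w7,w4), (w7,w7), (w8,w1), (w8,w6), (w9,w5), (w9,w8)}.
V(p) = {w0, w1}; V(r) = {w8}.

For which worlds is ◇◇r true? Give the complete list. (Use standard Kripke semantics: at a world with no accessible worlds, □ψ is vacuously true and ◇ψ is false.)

Recall that ◇ψ holds at a world iff ψ holds at some accessible world.
Let φ = ◇◇r. Evaluate φ at each world:
  w0 (successors {w1, w4, w5, w7}): φ is true.
  w1 (successors {w0, w6}): φ is false.
  w2 (successors {w1, w2, w3, w9}): φ is true.
  w3 (successors {w0, w2, w3}): φ is false.
  w4 (successors {w2, w6, w8}): φ is false.
  w5 (successors ∅): φ is false.
  w6 (successors {w1}): φ is false.
  w7 (successors {w1, w4, w7}): φ is true.
  w8 (successors {w1, w6}): φ is false.
  w9 (successors {w5, w8}): φ is false.
For instance, at w2:
  At w2: ◇◇r requires ◇r at some successor in {w1, w2, w3, w9}.
    ◇r holds at w9, so ◇◇r is true at w2.
      At w9: ◇r requires r at some successor in {w5, w8}.
        r holds at w8, so ◇r is true at w9.
Satisfying worlds: {w0, w2, w7}

w0, w2, w7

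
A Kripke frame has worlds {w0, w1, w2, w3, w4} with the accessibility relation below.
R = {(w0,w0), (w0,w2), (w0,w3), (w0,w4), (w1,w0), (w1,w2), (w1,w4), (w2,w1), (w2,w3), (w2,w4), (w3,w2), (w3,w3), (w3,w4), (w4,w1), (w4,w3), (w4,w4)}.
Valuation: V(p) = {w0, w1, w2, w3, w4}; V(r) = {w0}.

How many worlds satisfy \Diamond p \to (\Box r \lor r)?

Recall that \Box ψ holds at a world iff ψ holds at every accessible world, and \Diamond ψ holds iff ψ holds at some accessible world.
Let φ = \Diamond p \to (\Box r \lor r). Evaluate φ at each world:
  w0 (successors {w0, w2, w3, w4}): φ is true.
  w1 (successors {w0, w2, w4}): φ is false.
  w2 (successors {w1, w3, w4}): φ is false.
  w3 (successors {w2, w3, w4}): φ is false.
  w4 (successors {w1, w3, w4}): φ is false.
For instance, at w2:
  At w2: \Diamond p is true, \Box r \lor r is false, so \Diamond p \to (\Box r \lor r) is false.
    At w2: \Diamond p requires p at some successor in {w1, w3, w4}.
      p holds at w1, so \Diamond p is true at w2.
    At w2: \Box r is false, r is false, so \Box r \lor r is false.
      At w2: \Box r requires r at every successor {w1, w3, w4}.
        r fails at w1, so \Box r is false at w2.
Satisfying worlds: {w0}

1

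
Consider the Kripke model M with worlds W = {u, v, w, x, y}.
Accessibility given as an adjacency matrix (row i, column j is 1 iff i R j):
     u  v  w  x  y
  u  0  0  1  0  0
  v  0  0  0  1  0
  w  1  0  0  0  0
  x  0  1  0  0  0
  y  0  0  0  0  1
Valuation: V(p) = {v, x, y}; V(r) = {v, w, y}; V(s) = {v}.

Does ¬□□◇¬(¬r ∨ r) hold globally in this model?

Let φ = ¬□□◇¬(¬r ∨ r). Evaluate φ at each world:
  u (successors {w}): φ is true.
  v (successors {x}): φ is true.
  w (successors {u}): φ is true.
  x (successors {v}): φ is true.
  y (successors {y}): φ is true.
For instance, at y:
  At y: □□◇¬(¬r ∨ r) is false, so ¬□□◇¬(¬r ∨ r) is true.
    At y: □□◇¬(¬r ∨ r) requires □◇¬(¬r ∨ r) at every successor {y}.
      □◇¬(¬r ∨ r) fails at y, so □□◇¬(¬r ∨ r) is false at y.

Yes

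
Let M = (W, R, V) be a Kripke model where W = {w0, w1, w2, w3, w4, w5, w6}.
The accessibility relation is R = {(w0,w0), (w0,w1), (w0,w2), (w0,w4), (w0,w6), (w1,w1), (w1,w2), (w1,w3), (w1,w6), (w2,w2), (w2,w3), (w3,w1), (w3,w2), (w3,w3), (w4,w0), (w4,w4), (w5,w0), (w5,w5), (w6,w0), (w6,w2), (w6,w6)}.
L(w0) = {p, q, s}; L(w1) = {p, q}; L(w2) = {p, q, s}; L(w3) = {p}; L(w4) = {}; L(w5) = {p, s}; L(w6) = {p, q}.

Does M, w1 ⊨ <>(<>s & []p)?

Yes

Recall that []ψ holds at a world iff ψ holds at every accessible world, and <>ψ holds iff ψ holds at some accessible world.
At w1: <>(<>s & []p) requires <>s & []p at some successor in {w1, w2, w3, w6}.
  <>s & []p holds at w1, so <>(<>s & []p) is true at w1.
    At w1: <>s is true, []p is true, so <>s & []p is true.
      At w1: <>s requires s at some successor in {w1, w2, w3, w6}.
        s holds at w2, so <>s is true at w1.
      At w1: []p requires p at every successor {w1, w2, w3, w6}.
        At w1: p is true.
        At w2: p is true.
        At w3: p is true.
        At w6: p is true.
      So []p is true at w1.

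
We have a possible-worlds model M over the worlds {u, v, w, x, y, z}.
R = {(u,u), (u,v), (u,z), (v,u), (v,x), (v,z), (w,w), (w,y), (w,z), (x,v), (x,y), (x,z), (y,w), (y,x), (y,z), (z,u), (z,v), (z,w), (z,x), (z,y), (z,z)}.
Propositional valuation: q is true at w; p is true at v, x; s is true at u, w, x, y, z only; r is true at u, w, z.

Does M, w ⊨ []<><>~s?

Yes

At w: []<><>~s requires <><>~s at every successor {w, y, z}.
    At w: <><>~s requires <>~s at some successor in {w, y, z}.
      <>~s holds at z, so <><>~s is true at w.
    At y: <><>~s requires <>~s at some successor in {w, x, z}.
      <>~s holds at x, so <><>~s is true at y.
    At z: <><>~s requires <>~s at some successor in {u, v, w, x, y, z}.
      <>~s holds at u, so <><>~s is true at z.
So []<><>~s is true at w.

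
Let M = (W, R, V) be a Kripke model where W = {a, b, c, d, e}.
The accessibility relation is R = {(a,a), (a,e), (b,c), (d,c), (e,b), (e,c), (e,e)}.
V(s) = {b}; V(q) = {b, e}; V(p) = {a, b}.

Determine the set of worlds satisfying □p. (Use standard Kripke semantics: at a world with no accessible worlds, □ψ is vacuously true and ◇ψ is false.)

Let φ = □p. Evaluate φ at each world:
  a (successors {a, e}): φ is false.
  b (successors {c}): φ is false.
  c (successors ∅): φ is true.
  d (successors {c}): φ is false.
  e (successors {b, c, e}): φ is false.
For instance, at b:
  At b: □p requires p at every successor {c}.
    p fails at c, so □p is false at b.
Satisfying worlds: {c}

c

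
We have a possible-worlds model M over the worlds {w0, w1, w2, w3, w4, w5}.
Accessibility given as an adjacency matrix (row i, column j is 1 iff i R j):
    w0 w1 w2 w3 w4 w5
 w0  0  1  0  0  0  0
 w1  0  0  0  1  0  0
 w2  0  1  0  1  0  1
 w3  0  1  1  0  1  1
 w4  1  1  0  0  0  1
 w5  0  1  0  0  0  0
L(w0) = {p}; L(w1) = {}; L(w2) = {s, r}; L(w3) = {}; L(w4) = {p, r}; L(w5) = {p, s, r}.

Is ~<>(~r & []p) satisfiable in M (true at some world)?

Let φ = ~<>(~r & []p). Evaluate φ at each world:
  w0 (successors {w1}): φ is true.
  w1 (successors {w3}): φ is true.
  w2 (successors {w1, w3, w5}): φ is true.
  w3 (successors {w1, w2, w4, w5}): φ is true.
  w4 (successors {w0, w1, w5}): φ is true.
  w5 (successors {w1}): φ is true.
Detail at w0 (witness):
  At w0: <>(~r & []p) is false, so ~<>(~r & []p) is true.
    At w0: <>(~r & []p) requires ~r & []p at some successor in {w1}.
      At w1: ~r & []p is false.
    So <>(~r & []p) is false at w0.

Yes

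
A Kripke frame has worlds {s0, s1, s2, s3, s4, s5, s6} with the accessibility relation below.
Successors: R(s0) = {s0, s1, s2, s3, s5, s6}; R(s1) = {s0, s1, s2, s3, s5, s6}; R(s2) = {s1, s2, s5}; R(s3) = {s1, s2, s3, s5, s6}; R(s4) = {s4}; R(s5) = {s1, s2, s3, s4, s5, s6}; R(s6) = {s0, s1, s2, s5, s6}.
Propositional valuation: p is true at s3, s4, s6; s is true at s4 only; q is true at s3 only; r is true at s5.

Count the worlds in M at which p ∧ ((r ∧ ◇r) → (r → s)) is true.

Let φ = p ∧ ((r ∧ ◇r) → (r → s)). Evaluate φ at each world:
  s0 (successors {s0, s1, s2, s3, s5, s6}): φ is false.
  s1 (successors {s0, s1, s2, s3, s5, s6}): φ is false.
  s2 (successors {s1, s2, s5}): φ is false.
  s3 (successors {s1, s2, s3, s5, s6}): φ is true.
  s4 (successors {s4}): φ is true.
  s5 (successors {s1, s2, s3, s4, s5, s6}): φ is false.
  s6 (successors {s0, s1, s2, s5, s6}): φ is true.
For instance, at s4:
  At s4: p is true, (r ∧ ◇r) → (r → s) is true, so p ∧ ((r ∧ ◇r) → (r → s)) is true.
    At s4: r ∧ ◇r is false, r → s is true, so (r ∧ ◇r) → (r → s) is true.
      At s4: r is false, ◇r is false, so r ∧ ◇r is false.
Satisfying worlds: {s3, s4, s6}

3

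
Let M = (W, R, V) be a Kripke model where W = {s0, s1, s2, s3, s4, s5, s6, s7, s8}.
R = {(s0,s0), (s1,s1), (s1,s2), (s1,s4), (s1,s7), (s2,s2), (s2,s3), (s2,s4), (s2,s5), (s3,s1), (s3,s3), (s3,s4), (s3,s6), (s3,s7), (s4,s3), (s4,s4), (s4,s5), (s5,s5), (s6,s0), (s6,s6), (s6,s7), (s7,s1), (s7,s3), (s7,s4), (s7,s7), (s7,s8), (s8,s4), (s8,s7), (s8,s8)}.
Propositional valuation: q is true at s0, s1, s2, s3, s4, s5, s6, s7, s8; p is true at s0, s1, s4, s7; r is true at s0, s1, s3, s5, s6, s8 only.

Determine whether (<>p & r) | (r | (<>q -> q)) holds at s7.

Yes

At s7: <>p & r is false, r | (<>q -> q) is true, so (<>p & r) | (r | (<>q -> q)) is true.
  At s7: <>p is true, r is false, so <>p & r is false.
    At s7: <>p requires p at some successor in {s1, s3, s4, s7, s8}.
      p holds at s1, so <>p is true at s7.
  At s7: r is false, <>q -> q is true, so r | (<>q -> q) is true.
    At s7: <>q is true, q is true, so <>q -> q is true.
      At s7: <>q requires q at some successor in {s1, s3, s4, s7, s8}.
        q holds at s1, so <>q is true at s7.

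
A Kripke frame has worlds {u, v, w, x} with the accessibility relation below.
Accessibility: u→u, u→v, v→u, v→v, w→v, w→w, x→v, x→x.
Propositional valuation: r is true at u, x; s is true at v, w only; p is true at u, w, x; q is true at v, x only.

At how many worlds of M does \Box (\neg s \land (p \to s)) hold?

0

Let φ = \Box (\neg s \land (p \to s)). Evaluate φ at each world:
  u (successors {u, v}): φ is false.
  v (successors {u, v}): φ is false.
  w (successors {v, w}): φ is false.
  x (successors {v, x}): φ is false.
For instance, at x:
  At x: \Box (\neg s \land (p \to s)) requires \neg s \land (p \to s) at every successor {v, x}.
    \neg s \land (p \to s) fails at v, so \Box (\neg s \land (p \to s)) is false at x.
Satisfying worlds: none.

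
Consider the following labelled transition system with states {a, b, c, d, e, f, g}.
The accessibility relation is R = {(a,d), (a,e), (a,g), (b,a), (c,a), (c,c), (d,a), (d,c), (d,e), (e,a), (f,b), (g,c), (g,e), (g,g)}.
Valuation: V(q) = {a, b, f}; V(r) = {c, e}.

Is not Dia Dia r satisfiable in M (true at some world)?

Yes

Let φ = not Dia Dia r. Evaluate φ at each world:
  a (successors {d, e, g}): φ is false.
  b (successors {a}): φ is false.
  c (successors {a, c}): φ is false.
  d (successors {a, c, e}): φ is false.
  e (successors {a}): φ is false.
  f (successors {b}): φ is true.
  g (successors {c, e, g}): φ is false.
Detail at f (witness):
  At f: Dia Dia r is false, so not Dia Dia r is true.
    At f: Dia Dia r requires Dia r at some successor in {b}.
      At b: Dia r is false.
    So Dia Dia r is false at f.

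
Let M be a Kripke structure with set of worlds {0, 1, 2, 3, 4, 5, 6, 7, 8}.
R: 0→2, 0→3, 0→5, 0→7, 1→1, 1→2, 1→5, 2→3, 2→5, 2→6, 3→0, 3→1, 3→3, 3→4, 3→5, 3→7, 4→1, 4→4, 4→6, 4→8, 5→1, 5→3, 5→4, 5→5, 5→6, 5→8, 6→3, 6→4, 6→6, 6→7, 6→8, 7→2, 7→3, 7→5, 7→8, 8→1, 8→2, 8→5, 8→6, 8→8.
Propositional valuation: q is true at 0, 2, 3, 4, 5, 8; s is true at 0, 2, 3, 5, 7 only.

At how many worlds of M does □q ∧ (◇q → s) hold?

Recall that □ψ holds at a world iff ψ holds at every accessible world, and ◇ψ holds iff ψ holds at some accessible world.
Let φ = □q ∧ (◇q → s). Evaluate φ at each world:
  0 (successors {2, 3, 5, 7}): φ is false.
  1 (successors {1, 2, 5}): φ is false.
  2 (successors {3, 5, 6}): φ is false.
  3 (successors {0, 1, 3, 4, 5, 7}): φ is false.
  4 (successors {1, 4, 6, 8}): φ is false.
  5 (successors {1, 3, 4, 5, 6, 8}): φ is false.
  6 (successors {3, 4, 6, 7, 8}): φ is false.
  7 (successors {2, 3, 5, 8}): φ is true.
  8 (successors {1, 2, 5, 6, 8}): φ is false.
For instance, at 5:
  At 5: □q is false, ◇q → s is true, so □q ∧ (◇q → s) is false.
    At 5: □q requires q at every successor {1, 3, 4, 5, 6, 8}.
      q fails at 1, so □q is false at 5.
    At 5: ◇q is true, s is true, so ◇q → s is true.
      At 5: ◇q requires q at some successor in {1, 3, 4, 5, 6, 8}.
        q holds at 3, so ◇q is true at 5.
Satisfying worlds: {7}

1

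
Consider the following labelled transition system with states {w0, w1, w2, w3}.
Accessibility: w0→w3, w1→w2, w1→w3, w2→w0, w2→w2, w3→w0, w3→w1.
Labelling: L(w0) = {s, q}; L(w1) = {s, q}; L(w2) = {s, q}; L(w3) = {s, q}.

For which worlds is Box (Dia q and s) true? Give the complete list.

Recall that Box ψ holds at a world iff ψ holds at every accessible world, and Dia ψ holds iff ψ holds at some accessible world.
Let φ = Box (Dia q and s). Evaluate φ at each world:
  w0 (successors {w3}): φ is true.
  w1 (successors {w2, w3}): φ is true.
  w2 (successors {w0, w2}): φ is true.
  w3 (successors {w0, w1}): φ is true.
For instance, at w3:
  At w3: Box (Dia q and s) requires Dia q and s at every successor {w0, w1}.
      At w0: Dia q is true, s is true, so Dia q and s is true.
      At w1: Dia q is true, s is true, so Dia q and s is true.
  So Box (Dia q and s) is true at w3.
Satisfying worlds: {w0, w1, w2, w3}

w0, w1, w2, w3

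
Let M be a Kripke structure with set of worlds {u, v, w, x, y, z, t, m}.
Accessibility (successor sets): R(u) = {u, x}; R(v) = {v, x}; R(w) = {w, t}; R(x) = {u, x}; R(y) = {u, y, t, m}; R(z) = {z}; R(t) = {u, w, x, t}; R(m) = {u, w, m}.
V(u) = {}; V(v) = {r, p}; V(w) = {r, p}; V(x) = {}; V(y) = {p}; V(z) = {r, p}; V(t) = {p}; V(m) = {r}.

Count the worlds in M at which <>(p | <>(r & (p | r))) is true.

Let φ = <>(p | <>(r & (p | r))). Evaluate φ at each world:
  u (successors {u, x}): φ is false.
  v (successors {v, x}): φ is true.
  w (successors {w, t}): φ is true.
  x (successors {u, x}): φ is false.
  y (successors {u, y, t, m}): φ is true.
  z (successors {z}): φ is true.
  t (successors {u, w, x, t}): φ is true.
  m (successors {u, w, m}): φ is true.
For instance, at z:
  At z: <>(p | <>(r & (p | r))) requires p | <>(r & (p | r)) at some successor in {z}.
    p | <>(r & (p | r)) holds at z, so <>(p | <>(r & (p | r))) is true at z.
      At z: p is true, <>(r & (p | r)) is true, so p | <>(r & (p | r)) is true.
Satisfying worlds: {v, w, y, z, t, m}

6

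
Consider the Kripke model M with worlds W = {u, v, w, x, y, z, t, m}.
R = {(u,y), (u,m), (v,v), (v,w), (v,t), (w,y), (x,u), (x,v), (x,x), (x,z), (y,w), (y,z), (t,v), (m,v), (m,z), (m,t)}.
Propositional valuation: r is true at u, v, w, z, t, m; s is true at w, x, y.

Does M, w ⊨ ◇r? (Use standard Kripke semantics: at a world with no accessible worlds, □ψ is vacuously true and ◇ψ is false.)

At w: ◇r requires r at some successor in {y}.
  At y: r is false.
So ◇r is false at w.

No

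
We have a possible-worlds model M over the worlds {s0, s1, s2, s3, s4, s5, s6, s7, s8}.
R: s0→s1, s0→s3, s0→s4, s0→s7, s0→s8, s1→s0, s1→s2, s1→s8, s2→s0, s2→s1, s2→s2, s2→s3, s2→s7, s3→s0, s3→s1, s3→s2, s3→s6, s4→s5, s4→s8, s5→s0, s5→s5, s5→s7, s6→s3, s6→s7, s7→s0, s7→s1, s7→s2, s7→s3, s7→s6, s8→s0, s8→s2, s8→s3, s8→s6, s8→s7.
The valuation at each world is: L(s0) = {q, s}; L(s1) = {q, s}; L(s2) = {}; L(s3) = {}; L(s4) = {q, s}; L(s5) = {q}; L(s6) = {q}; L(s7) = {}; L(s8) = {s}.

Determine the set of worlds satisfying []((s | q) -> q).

Let φ = []((s | q) -> q). Evaluate φ at each world:
  s0 (successors {s1, s3, s4, s7, s8}): φ is false.
  s1 (successors {s0, s2, s8}): φ is false.
  s2 (successors {s0, s1, s2, s3, s7}): φ is true.
  s3 (successors {s0, s1, s2, s6}): φ is true.
  s4 (successors {s5, s8}): φ is false.
  s5 (successors {s0, s5, s7}): φ is true.
  s6 (successors {s3, s7}): φ is true.
  s7 (successors {s0, s1, s2, s3, s6}): φ is true.
  s8 (successors {s0, s2, s3, s6, s7}): φ is true.
For instance, at s1:
  At s1: []((s | q) -> q) requires (s | q) -> q at every successor {s0, s2, s8}.
    (s | q) -> q fails at s8, so []((s | q) -> q) is false at s1.
Satisfying worlds: {s2, s3, s5, s6, s7, s8}

s2, s3, s5, s6, s7, s8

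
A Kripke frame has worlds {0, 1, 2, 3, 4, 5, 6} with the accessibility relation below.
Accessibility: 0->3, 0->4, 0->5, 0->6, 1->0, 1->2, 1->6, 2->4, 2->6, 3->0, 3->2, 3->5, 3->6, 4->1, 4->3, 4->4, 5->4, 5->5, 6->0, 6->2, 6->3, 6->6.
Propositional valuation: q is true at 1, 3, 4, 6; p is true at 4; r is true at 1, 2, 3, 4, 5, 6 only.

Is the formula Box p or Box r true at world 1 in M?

No

Recall that Box ψ holds at a world iff ψ holds at every accessible world, and Dia ψ holds iff ψ holds at some accessible world.
At 1: Box p is false, Box r is false, so Box p or Box r is false.
  At 1: Box p requires p at every successor {0, 2, 6}.
    p fails at 0, so Box p is false at 1.
  At 1: Box r requires r at every successor {0, 2, 6}.
    r fails at 0, so Box r is false at 1.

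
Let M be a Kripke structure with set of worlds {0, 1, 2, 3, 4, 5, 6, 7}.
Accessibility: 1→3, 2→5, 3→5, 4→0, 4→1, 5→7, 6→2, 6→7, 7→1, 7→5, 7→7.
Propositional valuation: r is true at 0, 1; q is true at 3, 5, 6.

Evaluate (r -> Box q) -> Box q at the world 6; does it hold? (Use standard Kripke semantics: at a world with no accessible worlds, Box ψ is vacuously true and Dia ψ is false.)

No

At 6: r -> Box q is true, Box q is false, so (r -> Box q) -> Box q is false.
  At 6: r is false, Box q is false, so r -> Box q is true.
    At 6: Box q requires q at every successor {2, 7}.
      q fails at 2, so Box q is false at 6.
  At 6: Box q requires q at every successor {2, 7}.
    q fails at 2, so Box q is false at 6.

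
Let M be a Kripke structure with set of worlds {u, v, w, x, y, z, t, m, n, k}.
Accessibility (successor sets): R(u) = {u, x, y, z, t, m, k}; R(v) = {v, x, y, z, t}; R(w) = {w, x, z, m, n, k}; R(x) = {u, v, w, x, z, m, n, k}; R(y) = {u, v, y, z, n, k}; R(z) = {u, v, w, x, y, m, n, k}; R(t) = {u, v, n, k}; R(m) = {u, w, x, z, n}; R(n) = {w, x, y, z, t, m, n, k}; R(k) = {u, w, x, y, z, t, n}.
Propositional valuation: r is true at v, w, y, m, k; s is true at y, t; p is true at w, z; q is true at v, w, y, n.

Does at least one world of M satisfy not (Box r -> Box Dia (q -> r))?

No

Let φ = not (Box r -> Box Dia (q -> r)). Evaluate φ at each world:
  u (successors {u, x, y, z, t, m, k}): φ is false.
  v (successors {v, x, y, z, t}): φ is false.
  w (successors {w, x, z, m, n, k}): φ is false.
  x (successors {u, v, w, x, z, m, n, k}): φ is false.
  y (successors {u, v, y, z, n, k}): φ is false.
  z (successors {u, v, w, x, y, m, n, k}): φ is false.
  t (successors {u, v, n, k}): φ is false.
  m (successors {u, w, x, z, n}): φ is false.
  n (successors {w, x, y, z, t, m, n, k}): φ is false.
  k (successors {u, w, x, y, z, t, n}): φ is false.
For instance, at t:
  At t: Box r -> Box Dia (q -> r) is true, so not (Box r -> Box Dia (q -> r)) is false.
    At t: Box r is false, Box Dia (q -> r) is true, so Box r -> Box Dia (q -> r) is true.
      At t: Box r requires r at every successor {u, v, n, k}.
        r fails at u, so Box r is false at t.
      At t: Box Dia (q -> r) requires Dia (q -> r) at every successor {u, v, n, k}.
        At u: Dia (q -> r) is true.
        At v: Dia (q -> r) is true.
        At n: Dia (q -> r) is true.
        At k: Dia (q -> r) is true.
      So Box Dia (q -> r) is true at t.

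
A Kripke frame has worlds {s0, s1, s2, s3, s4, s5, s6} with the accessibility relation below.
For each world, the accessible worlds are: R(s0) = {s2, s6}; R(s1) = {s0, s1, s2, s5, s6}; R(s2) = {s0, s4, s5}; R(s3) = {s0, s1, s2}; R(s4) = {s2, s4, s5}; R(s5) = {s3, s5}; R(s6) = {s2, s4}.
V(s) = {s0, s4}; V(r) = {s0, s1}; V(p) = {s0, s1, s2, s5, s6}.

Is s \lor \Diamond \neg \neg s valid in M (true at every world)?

No

Recall that \Diamond ψ holds at a world iff ψ holds at some accessible world.
Let φ = s \lor \Diamond \neg \neg s. Evaluate φ at each world:
  s0 (successors {s2, s6}): φ is true.
  s1 (successors {s0, s1, s2, s5, s6}): φ is true.
  s2 (successors {s0, s4, s5}): φ is true.
  s3 (successors {s0, s1, s2}): φ is true.
  s4 (successors {s2, s4, s5}): φ is true.
  s5 (successors {s3, s5}): φ is false.
  s6 (successors {s2, s4}): φ is true.
Detail at s5 (counterexample):
  At s5: s is false, \Diamond \neg \neg s is false, so s \lor \Diamond \neg \neg s is false.
    At s5: \Diamond \neg \neg s requires \neg \neg s at some successor in {s3, s5}.
      At s3: \neg \neg s is false.
      At s5: \neg \neg s is false.
    So \Diamond \neg \neg s is false at s5.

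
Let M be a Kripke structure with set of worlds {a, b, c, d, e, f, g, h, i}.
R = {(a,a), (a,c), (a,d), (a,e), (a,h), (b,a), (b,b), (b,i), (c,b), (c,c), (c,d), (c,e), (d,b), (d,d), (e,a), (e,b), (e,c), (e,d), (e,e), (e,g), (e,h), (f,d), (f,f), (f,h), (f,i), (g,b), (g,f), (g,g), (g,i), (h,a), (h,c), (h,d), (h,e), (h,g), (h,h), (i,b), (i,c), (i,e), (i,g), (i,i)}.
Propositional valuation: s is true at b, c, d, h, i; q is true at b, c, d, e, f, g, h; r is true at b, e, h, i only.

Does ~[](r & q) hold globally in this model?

Let φ = ~[](r & q). Evaluate φ at each world:
  a (successors {a, c, d, e, h}): φ is true.
  b (successors {a, b, i}): φ is true.
  c (successors {b, c, d, e}): φ is true.
  d (successors {b, d}): φ is true.
  e (successors {a, b, c, d, e, g, h}): φ is true.
  f (successors {d, f, h, i}): φ is true.
  g (successors {b, f, g, i}): φ is true.
  h (successors {a, c, d, e, g, h}): φ is true.
  i (successors {b, c, e, g, i}): φ is true.
For instance, at b:
  At b: [](r & q) is false, so ~[](r & q) is true.
    At b: [](r & q) requires r & q at every successor {a, b, i}.
      r & q fails at a, so [](r & q) is false at b.

Yes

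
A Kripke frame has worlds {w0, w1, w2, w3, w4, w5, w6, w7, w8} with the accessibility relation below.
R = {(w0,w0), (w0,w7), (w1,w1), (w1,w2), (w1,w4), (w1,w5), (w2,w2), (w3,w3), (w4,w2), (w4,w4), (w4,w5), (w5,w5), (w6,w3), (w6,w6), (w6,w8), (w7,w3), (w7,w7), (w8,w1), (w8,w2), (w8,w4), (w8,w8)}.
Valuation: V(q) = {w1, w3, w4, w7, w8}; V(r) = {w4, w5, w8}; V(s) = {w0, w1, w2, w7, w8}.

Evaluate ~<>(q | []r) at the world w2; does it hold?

At w2: <>(q | []r) is false, so ~<>(q | []r) is true.
  At w2: <>(q | []r) requires q | []r at some successor in {w2}.
    At w2: q | []r is false.
  So <>(q | []r) is false at w2.

Yes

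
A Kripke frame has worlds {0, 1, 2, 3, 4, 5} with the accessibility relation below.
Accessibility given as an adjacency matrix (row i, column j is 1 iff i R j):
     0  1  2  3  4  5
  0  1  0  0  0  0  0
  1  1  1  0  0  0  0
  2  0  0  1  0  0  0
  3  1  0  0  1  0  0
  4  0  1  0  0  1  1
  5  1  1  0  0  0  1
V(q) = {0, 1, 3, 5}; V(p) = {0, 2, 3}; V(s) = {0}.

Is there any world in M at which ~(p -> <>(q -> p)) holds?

No

Let φ = ~(p -> <>(q -> p)). Evaluate φ at each world:
  0 (successors {0}): φ is false.
  1 (successors {0, 1}): φ is false.
  2 (successors {2}): φ is false.
  3 (successors {0, 3}): φ is false.
  4 (successors {1, 4, 5}): φ is false.
  5 (successors {0, 1, 5}): φ is false.
For instance, at 2:
  At 2: p -> <>(q -> p) is true, so ~(p -> <>(q -> p)) is false.
    At 2: p is true, <>(q -> p) is true, so p -> <>(q -> p) is true.
      At 2: <>(q -> p) requires q -> p at some successor in {2}.
        q -> p holds at 2, so <>(q -> p) is true at 2.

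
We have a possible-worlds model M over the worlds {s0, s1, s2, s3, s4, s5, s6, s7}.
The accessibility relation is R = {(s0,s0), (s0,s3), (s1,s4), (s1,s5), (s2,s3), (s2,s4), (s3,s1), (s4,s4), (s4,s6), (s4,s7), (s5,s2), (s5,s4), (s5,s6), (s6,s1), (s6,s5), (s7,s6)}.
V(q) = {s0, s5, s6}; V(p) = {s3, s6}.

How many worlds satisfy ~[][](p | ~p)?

0

Recall that []ψ holds at a world iff ψ holds at every accessible world, and <>ψ holds iff ψ holds at some accessible world.
Let φ = ~[][](p | ~p). Evaluate φ at each world:
  s0 (successors {s0, s3}): φ is false.
  s1 (successors {s4, s5}): φ is false.
  s2 (successors {s3, s4}): φ is false.
  s3 (successors {s1}): φ is false.
  s4 (successors {s4, s6, s7}): φ is false.
  s5 (successors {s2, s4, s6}): φ is false.
  s6 (successors {s1, s5}): φ is false.
  s7 (successors {s6}): φ is false.
For instance, at s1:
  At s1: [][](p | ~p) is true, so ~[][](p | ~p) is false.
    At s1: [][](p | ~p) requires [](p | ~p) at every successor {s4, s5}.
      At s4: [](p | ~p) is true.
      At s5: [](p | ~p) is true.
    So [][](p | ~p) is true at s1.
Satisfying worlds: none.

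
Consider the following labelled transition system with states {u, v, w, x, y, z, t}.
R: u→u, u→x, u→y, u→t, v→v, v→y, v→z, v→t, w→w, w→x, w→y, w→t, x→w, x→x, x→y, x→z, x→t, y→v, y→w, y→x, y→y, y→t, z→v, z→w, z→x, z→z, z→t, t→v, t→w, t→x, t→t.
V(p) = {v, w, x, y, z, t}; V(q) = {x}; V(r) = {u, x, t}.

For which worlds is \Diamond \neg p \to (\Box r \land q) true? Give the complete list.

Recall that \Box ψ holds at a world iff ψ holds at every accessible world, and \Diamond ψ holds iff ψ holds at some accessible world.
Let φ = \Diamond \neg p \to (\Box r \land q). Evaluate φ at each world:
  u (successors {u, x, y, t}): φ is false.
  v (successors {v, y, z, t}): φ is true.
  w (successors {w, x, y, t}): φ is true.
  x (successors {w, x, y, z, t}): φ is true.
  y (successors {v, w, x, y, t}): φ is true.
  z (successors {v, w, x, z, t}): φ is true.
  t (successors {v, w, x, t}): φ is true.
For instance, at v:
  At v: \Diamond \neg p is false, \Box r \land q is false, so \Diamond \neg p \to (\Box r \land q) is true.
    At v: \Diamond \neg p requires \neg p at some successor in {v, y, z, t}.
      At v: \neg p is false.
      At y: \neg p is false.
      At z: \neg p is false.
      At t: \neg p is false.
    So \Diamond \neg p is false at v.
    At v: \Box r is false, q is false, so \Box r \land q is false.
      At v: \Box r requires r at every successor {v, y, z, t}.
        r fails at v, so \Box r is false at v.
Satisfying worlds: {v, w, x, y, z, t}

v, w, x, y, z, t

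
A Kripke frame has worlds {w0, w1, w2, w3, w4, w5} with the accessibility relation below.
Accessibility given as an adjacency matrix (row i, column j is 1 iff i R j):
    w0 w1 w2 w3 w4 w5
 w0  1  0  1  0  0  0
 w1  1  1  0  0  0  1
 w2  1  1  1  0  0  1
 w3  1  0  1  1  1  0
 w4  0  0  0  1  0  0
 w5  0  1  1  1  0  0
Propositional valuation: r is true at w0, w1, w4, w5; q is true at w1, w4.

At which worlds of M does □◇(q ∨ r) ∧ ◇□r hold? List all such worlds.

w1, w2, w5

Recall that □ψ holds at a world iff ψ holds at every accessible world, and ◇ψ holds iff ψ holds at some accessible world.
Let φ = □◇(q ∨ r) ∧ ◇□r. Evaluate φ at each world:
  w0 (successors {w0, w2}): φ is false.
  w1 (successors {w0, w1, w5}): φ is true.
  w2 (successors {w0, w1, w2, w5}): φ is true.
  w3 (successors {w0, w2, w3, w4}): φ is false.
  w4 (successors {w3}): φ is false.
  w5 (successors {w1, w2, w3}): φ is true.
For instance, at w3:
  At w3: □◇(q ∨ r) is false, ◇□r is false, so □◇(q ∨ r) ∧ ◇□r is false.
    At w3: □◇(q ∨ r) requires ◇(q ∨ r) at every successor {w0, w2, w3, w4}.
      ◇(q ∨ r) fails at w4, so □◇(q ∨ r) is false at w3.
    At w3: ◇□r requires □r at some successor in {w0, w2, w3, w4}.
      At w0: □r is false.
      At w2: □r is false.
      At w3: □r is false.
      At w4: □r is false.
    So ◇□r is false at w3.
Satisfying worlds: {w1, w2, w5}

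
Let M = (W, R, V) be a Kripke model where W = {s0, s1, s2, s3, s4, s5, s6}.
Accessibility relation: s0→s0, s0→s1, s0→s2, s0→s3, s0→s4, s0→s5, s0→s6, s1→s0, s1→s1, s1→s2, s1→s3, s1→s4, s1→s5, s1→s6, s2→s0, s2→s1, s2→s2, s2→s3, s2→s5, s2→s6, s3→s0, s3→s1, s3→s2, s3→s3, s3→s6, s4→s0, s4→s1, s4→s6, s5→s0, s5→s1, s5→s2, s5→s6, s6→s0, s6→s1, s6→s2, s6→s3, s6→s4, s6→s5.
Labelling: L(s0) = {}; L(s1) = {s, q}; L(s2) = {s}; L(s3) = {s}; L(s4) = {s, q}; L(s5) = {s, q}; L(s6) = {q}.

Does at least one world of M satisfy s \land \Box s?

No

Recall that \Box ψ holds at a world iff ψ holds at every accessible world, and \Diamond ψ holds iff ψ holds at some accessible world.
Let φ = s \land \Box s. Evaluate φ at each world:
  s0 (successors {s0, s1, s2, s3, s4, s5, s6}): φ is false.
  s1 (successors {s0, s1, s2, s3, s4, s5, s6}): φ is false.
  s2 (successors {s0, s1, s2, s3, s5, s6}): φ is false.
  s3 (successors {s0, s1, s2, s3, s6}): φ is false.
  s4 (successors {s0, s1, s6}): φ is false.
  s5 (successors {s0, s1, s2, s6}): φ is false.
  s6 (successors {s0, s1, s2, s3, s4, s5}): φ is false.
For instance, at s1:
  At s1: s is true, \Box s is false, so s \land \Box s is false.
    At s1: \Box s requires s at every successor {s0, s1, s2, s3, s4, s5, s6}.
      s fails at s0, so \Box s is false at s1.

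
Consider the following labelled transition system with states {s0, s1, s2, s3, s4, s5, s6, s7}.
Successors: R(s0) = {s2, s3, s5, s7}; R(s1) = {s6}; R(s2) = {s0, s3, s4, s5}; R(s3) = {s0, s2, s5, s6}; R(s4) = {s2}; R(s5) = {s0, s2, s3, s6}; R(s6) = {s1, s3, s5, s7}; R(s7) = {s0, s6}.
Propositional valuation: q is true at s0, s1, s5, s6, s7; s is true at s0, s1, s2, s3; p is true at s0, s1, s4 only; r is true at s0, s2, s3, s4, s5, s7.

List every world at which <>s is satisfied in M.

Let φ = <>s. Evaluate φ at each world:
  s0 (successors {s2, s3, s5, s7}): φ is true.
  s1 (successors {s6}): φ is false.
  s2 (successors {s0, s3, s4, s5}): φ is true.
  s3 (successors {s0, s2, s5, s6}): φ is true.
  s4 (successors {s2}): φ is true.
  s5 (successors {s0, s2, s3, s6}): φ is true.
  s6 (successors {s1, s3, s5, s7}): φ is true.
  s7 (successors {s0, s6}): φ is true.
For instance, at s5:
  At s5: <>s requires s at some successor in {s0, s2, s3, s6}.
    s holds at s0, so <>s is true at s5.
Satisfying worlds: {s0, s2, s3, s4, s5, s6, s7}

s0, s2, s3, s4, s5, s6, s7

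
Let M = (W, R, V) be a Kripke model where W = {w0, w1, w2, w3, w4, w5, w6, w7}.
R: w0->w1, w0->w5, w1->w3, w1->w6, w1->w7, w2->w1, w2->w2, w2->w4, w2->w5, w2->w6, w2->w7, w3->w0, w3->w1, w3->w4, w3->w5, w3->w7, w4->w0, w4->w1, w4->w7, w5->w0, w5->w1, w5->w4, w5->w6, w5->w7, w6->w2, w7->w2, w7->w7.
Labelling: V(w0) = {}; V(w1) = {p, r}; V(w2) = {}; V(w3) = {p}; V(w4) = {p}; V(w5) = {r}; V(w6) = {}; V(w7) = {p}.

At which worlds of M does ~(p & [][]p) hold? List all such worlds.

Let φ = ~(p & [][]p). Evaluate φ at each world:
  w0 (successors {w1, w5}): φ is true.
  w1 (successors {w3, w6, w7}): φ is true.
  w2 (successors {w1, w2, w4, w5, w6, w7}): φ is true.
  w3 (successors {w0, w1, w4, w5, w7}): φ is true.
  w4 (successors {w0, w1, w7}): φ is true.
  w5 (successors {w0, w1, w4, w6, w7}): φ is true.
  w6 (successors {w2}): φ is true.
  w7 (successors {w2, w7}): φ is true.
For instance, at w5:
  At w5: p & [][]p is false, so ~(p & [][]p) is true.
    At w5: p is false, [][]p is false, so p & [][]p is false.
      At w5: [][]p requires []p at every successor {w0, w1, w4, w6, w7}.
        []p fails at w0, so [][]p is false at w5.
Satisfying worlds: {w0, w1, w2, w3, w4, w5, w6, w7}

w0, w1, w2, w3, w4, w5, w6, w7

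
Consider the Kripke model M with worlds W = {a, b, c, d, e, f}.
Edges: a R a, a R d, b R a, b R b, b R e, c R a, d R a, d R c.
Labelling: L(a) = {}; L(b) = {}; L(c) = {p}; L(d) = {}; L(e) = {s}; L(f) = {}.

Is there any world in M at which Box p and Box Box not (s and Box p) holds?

Recall that Box ψ holds at a world iff ψ holds at every accessible world, and Dia ψ holds iff ψ holds at some accessible world.
Let φ = Box p and Box Box not (s and Box p). Evaluate φ at each world:
  a (successors {a, d}): φ is false.
  b (successors {a, b, e}): φ is false.
  c (successors {a}): φ is false.
  d (successors {a, c}): φ is false.
  e (successors ∅): φ is true.
  f (successors ∅): φ is true.
Detail at e (witness):
  At e: Box p is true, Box Box not (s and Box p) is true, so Box p and Box Box not (s and Box p) is true.
    At e: no accessible worlds, so Box p holds vacuously.
    At e: no accessible worlds, so Box Box not (s and Box p) holds vacuously.

Yes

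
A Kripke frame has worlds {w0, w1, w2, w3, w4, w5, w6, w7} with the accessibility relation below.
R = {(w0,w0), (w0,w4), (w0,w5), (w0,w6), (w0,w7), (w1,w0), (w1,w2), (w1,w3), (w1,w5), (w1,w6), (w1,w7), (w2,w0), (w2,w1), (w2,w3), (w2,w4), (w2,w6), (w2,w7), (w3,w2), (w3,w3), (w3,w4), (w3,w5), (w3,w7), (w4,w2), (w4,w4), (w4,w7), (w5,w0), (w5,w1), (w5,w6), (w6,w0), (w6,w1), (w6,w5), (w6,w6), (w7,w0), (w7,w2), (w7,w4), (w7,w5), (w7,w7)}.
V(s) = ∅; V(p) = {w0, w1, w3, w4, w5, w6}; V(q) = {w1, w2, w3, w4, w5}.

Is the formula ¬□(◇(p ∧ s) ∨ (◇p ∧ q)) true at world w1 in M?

Yes

At w1: □(◇(p ∧ s) ∨ (◇p ∧ q)) is false, so ¬□(◇(p ∧ s) ∨ (◇p ∧ q)) is true.
  At w1: □(◇(p ∧ s) ∨ (◇p ∧ q)) requires ◇(p ∧ s) ∨ (◇p ∧ q) at every successor {w0, w2, w3, w5, w6, w7}.
    ◇(p ∧ s) ∨ (◇p ∧ q) fails at w0, so □(◇(p ∧ s) ∨ (◇p ∧ q)) is false at w1.
      At w0: ◇(p ∧ s) is false, ◇p ∧ q is false, so ◇(p ∧ s) ∨ (◇p ∧ q) is false.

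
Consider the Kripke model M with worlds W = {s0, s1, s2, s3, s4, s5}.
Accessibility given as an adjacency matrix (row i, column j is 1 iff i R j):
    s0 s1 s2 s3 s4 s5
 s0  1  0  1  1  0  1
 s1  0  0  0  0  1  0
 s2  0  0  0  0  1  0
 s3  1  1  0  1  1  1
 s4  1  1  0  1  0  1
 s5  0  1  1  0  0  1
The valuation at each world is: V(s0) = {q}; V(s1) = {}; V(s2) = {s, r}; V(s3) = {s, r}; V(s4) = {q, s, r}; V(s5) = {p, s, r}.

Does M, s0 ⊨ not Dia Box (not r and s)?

At s0: Dia Box (not r and s) is false, so not Dia Box (not r and s) is true.
  At s0: Dia Box (not r and s) requires Box (not r and s) at some successor in {s0, s2, s3, s5}.
    At s0: Box (not r and s) is false.
    At s2: Box (not r and s) is false.
    At s3: Box (not r and s) is false.
    At s5: Box (not r and s) is false.
  So Dia Box (not r and s) is false at s0.

Yes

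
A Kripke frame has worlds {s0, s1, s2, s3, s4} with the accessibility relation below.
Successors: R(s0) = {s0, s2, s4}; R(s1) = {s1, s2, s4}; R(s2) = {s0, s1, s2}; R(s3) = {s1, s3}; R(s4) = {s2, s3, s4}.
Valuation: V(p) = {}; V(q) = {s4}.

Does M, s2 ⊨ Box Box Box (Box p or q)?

No

At s2: Box Box Box (Box p or q) requires Box Box (Box p or q) at every successor {s0, s1, s2}.
  Box Box (Box p or q) fails at s0, so Box Box Box (Box p or q) is false at s2.
    At s0: Box Box (Box p or q) requires Box (Box p or q) at every successor {s0, s2, s4}.
      Box (Box p or q) fails at s0, so Box Box (Box p or q) is false at s0.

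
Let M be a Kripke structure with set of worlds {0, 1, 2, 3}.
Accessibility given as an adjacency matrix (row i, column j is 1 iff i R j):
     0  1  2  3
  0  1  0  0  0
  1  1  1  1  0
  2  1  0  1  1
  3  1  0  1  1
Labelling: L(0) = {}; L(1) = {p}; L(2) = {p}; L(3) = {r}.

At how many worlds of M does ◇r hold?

Let φ = ◇r. Evaluate φ at each world:
  0 (successors {0}): φ is false.
  1 (successors {0, 1, 2}): φ is false.
  2 (successors {0, 2, 3}): φ is true.
  3 (successors {0, 2, 3}): φ is true.
For instance, at 0:
  At 0: ◇r requires r at some successor in {0}.
    At 0: r is false.
  So ◇r is false at 0.
Satisfying worlds: {2, 3}

2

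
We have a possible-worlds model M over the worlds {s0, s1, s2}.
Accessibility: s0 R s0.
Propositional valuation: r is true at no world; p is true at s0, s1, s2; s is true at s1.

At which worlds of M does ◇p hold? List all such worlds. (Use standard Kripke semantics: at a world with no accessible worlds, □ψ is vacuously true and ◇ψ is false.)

Let φ = ◇p. Evaluate φ at each world:
  s0 (successors {s0}): φ is true.
  s1 (successors ∅): φ is false.
  s2 (successors ∅): φ is false.
For instance, at s0:
  At s0: ◇p requires p at some successor in {s0}.
    p holds at s0, so ◇p is true at s0.
Satisfying worlds: {s0}

s0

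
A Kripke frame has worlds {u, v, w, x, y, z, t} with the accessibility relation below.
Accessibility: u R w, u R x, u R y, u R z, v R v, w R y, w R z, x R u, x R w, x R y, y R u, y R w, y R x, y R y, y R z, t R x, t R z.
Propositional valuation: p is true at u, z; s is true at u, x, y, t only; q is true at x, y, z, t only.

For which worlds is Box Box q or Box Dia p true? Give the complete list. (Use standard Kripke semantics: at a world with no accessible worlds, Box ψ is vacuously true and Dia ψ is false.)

x, z

Let φ = Box Box q or Box Dia p. Evaluate φ at each world:
  u (successors {w, x, y, z}): φ is false.
  v (successors {v}): φ is false.
  w (successors {y, z}): φ is false.
  x (successors {u, w, y}): φ is true.
  y (successors {u, w, x, y, z}): φ is false.
  z (successors ∅): φ is true.
  t (successors {x, z}): φ is false.
For instance, at x:
  At x: Box Box q is false, Box Dia p is true, so Box Box q or Box Dia p is true.
    At x: Box Box q requires Box q at every successor {u, w, y}.
      Box q fails at u, so Box Box q is false at x.
    At x: Box Dia p requires Dia p at every successor {u, w, y}.
      At u: Dia p is true.
      At w: Dia p is true.
      At y: Dia p is true.
    So Box Dia p is true at x.
Satisfying worlds: {x, z}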